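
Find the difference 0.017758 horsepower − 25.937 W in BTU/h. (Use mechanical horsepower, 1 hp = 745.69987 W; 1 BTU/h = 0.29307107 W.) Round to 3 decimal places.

0.017758 hp = 45.1841 BTU/h and 25.937 W = 88.5007 BTU/h.
45.1841 − 88.5007 ≈ -43.317 BTU/h.

-43.317 BTU/h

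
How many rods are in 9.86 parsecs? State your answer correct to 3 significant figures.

6.05 × 10^16 rods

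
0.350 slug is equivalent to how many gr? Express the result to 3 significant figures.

78800 grains

1 slug = 225218 gr.
0.350 × 225218 ≈ 78800 gr.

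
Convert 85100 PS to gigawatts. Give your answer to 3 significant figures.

1 PS = 7.35499e-7 GW.
Thus 85100 × 7.35499e-7 ≈ 0.0626 GW.

0.0626 GW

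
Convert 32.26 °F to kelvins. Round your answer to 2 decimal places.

K = (°F + 459.67) × 5/9.
Applying the formula gives 273.29 K.

273.29 K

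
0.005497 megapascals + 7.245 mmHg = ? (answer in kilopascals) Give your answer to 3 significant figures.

6.46 kPa

0.005497 MPa = 5.49700 kPa and 7.245 mmHg = 0.965921 kPa.
5.49700 + 0.965921 ≈ 6.46 kPa.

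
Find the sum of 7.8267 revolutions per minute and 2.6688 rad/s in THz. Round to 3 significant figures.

5.55e-13 THz

7.8267 rpm = 1.30445e-13 THz and 2.6688 rad/s = 4.24753e-13 THz.
1.30445e-13 + 4.24753e-13 ≈ 5.55e-13 THz.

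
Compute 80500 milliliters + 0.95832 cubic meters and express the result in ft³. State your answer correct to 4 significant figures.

80500 mL = 2.84283 ft³ and 0.95832 m³ = 33.8428 ft³.
2.84283 + 33.8428 ≈ 36.69 ft³.

36.69 ft³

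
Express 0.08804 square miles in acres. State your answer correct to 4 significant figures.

56.35 acre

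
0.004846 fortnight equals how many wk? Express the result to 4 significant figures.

0.009692 wk

1 fortnight = 2.00000 weeks.
Thus 0.004846 × 2.00000 ≈ 0.009692 wk.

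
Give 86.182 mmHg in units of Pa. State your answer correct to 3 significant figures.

11500 Pa

1 millimeter of mercury = 133.322 pascals.
Thus 86.182 × 133.322 ≈ 11500 Pa.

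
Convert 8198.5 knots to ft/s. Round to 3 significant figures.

13800 feet per second

1 kn = 1.68781 ft/s.
Thus 8198.5 × 1.68781 ≈ 13800 ft/s.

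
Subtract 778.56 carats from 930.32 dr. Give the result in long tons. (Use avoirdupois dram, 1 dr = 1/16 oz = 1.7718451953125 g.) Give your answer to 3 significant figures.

930.32 dr = 0.00162235 long ton and 778.56 ct = 0.000153253 long ton.
0.00162235 − 0.000153253 ≈ 0.00147 long ton.

0.00147 long ton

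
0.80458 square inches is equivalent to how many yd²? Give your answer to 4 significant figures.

1 square inch = 0.000771605 square yards.
0.80458 × 0.000771605 ≈ 0.0006208 yd².

0.0006208 yd²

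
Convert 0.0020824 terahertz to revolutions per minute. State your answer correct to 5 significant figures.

1.2494e+11 rpm

1 terahertz = 6.00000e+13 revolutions per minute.
So 0.0020824 × 6.00000e+13 ≈ 1.2494e+11 rpm.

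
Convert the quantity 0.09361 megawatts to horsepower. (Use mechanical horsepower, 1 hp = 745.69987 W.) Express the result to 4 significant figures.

1 megawatt = 1341.02 hp.
Thus 0.09361 × 1341.02 ≈ 125.5 hp.

125.5 hp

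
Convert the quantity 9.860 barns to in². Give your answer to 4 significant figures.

1 barn = 1.55000e-25 square inches.
Then 9.860 × 1.55000e-25 ≈ 1.528e-24 in².

1.528e-24 in²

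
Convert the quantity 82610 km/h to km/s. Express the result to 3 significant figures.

1 kilometer per hour = 0.000277778 kilometers per second.
82610 × 0.000277778 ≈ 22.9 km/s.

22.9 km/s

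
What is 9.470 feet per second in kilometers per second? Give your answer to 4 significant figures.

0.002886 kilometers per second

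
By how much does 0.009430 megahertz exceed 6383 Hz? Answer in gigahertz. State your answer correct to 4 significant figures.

3.047e-6 GHz

0.009430 MHz = 9.43000e-6 GHz and 6383 Hz = 6.38300e-6 GHz.
9.43000e-6 − 6.38300e-6 ≈ 3.047e-6 GHz.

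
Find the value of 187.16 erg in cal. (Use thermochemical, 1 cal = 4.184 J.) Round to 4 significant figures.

1 erg = 2.39006 × 10^-8 cal.
Then 187.16 × 2.39006 × 10^-8 ≈ 4.473 × 10^-6 cal.

4.473 × 10^-6 calories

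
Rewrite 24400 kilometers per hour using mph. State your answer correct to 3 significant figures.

15200 miles per hour

1 kilometer per hour = 0.621371 mph.
Then 24400 × 0.621371 ≈ 15200 mph.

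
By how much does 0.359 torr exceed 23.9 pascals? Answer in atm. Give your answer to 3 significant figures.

0.000236 atmospheres

0.359 torr = 0.000472368 atm and 23.9 Pa = 0.000235875 atm.
0.000472368 − 0.000235875 ≈ 0.000236 atm.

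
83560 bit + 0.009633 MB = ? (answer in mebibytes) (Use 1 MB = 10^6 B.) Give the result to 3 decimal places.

0.019 MiB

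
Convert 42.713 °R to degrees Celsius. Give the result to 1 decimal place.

°R = (°C + 273.15) × 9/5.
Applying the formula gives -249.4 °C.

-249.4 degrees Celsius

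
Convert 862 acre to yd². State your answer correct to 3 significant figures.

4.17 × 10^6 square yards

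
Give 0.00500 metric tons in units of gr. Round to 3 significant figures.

1 metric ton = 1.54324e+7 gr.
Then 0.00500 × 1.54324e+7 ≈ 77200 gr.

77200 gr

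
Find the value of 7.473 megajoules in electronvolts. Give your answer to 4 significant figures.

4.664e+25 eV

1 megajoule = 6.24151e+24 eV.
So 7.473 × 6.24151e+24 ≈ 4.664e+25 eV.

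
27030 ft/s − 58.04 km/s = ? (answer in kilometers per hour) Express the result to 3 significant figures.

-179000 km/h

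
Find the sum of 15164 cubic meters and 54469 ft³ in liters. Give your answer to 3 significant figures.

1.67e+7 L

15164 m³ = 1.51640e+7 L and 54469 ft³ = 1.54239e+6 L.
1.51640e+7 + 1.54239e+6 ≈ 1.67e+7 L.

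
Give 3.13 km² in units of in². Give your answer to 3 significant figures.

4.85 × 10^9 in²

1 km² = 1.55000 × 10^9 square inches.
So 3.13 × 1.55000 × 10^9 ≈ 4.85 × 10^9 in².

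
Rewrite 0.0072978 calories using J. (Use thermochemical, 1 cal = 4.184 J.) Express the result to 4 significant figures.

0.03053 joules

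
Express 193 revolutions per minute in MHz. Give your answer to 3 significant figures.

3.22e-6 MHz

1 rpm = 1.66667e-8 MHz.
Then 193 × 1.66667e-8 ≈ 3.22e-6 MHz.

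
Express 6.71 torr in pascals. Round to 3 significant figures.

1 torr = 133.322 Pa.
So 6.71 × 133.322 ≈ 895 Pa.

895 Pa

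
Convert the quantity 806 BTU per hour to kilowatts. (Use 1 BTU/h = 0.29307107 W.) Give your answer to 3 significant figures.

1 BTU/h = 0.000293071 kW.
So 806 × 0.000293071 ≈ 0.236 kW.

0.236 kW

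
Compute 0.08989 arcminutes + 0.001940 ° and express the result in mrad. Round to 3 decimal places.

0.060 mrad

0.08989 arcmin = 0.0261479 mrad and 0.001940 ° = 0.0338594 mrad.
0.0261479 + 0.0338594 ≈ 0.060 mrad.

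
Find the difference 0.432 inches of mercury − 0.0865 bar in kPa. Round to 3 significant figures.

-7.19 kPa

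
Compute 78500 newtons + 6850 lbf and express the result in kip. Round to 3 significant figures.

24.5 kips

78500 N = 17.6475 kip and 6850 lbf = 6.85000 kip.
17.6475 + 6.85000 ≈ 24.5 kip.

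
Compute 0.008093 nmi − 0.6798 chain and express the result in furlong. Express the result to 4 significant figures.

0.008093 nmi = 0.0745061 furlong and 0.6798 chain = 0.0679800 furlong.
0.0745061 − 0.0679800 ≈ 0.006526 furlong.

0.006526 furlongs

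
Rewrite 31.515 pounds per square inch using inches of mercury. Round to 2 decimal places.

64.17 inHg

1 pound per square inch = 2.03602 inches of mercury.
So 31.515 × 2.03602 ≈ 64.17 inHg.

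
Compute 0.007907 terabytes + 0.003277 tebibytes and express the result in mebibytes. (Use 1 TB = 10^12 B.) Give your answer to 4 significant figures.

0.007907 TB = 7540.70 MiB and 0.003277 TiB = 3436.18 MiB.
7540.70 + 3436.18 ≈ 10980 MiB.

10980 MiB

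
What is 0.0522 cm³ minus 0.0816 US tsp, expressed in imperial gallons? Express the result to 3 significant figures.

0.0522 cm³ = 1.14824e-5 imp gal and 0.0816 US tsp = 8.84716e-5 imp gal.
1.14824e-5 − 8.84716e-5 ≈ -7.70e-5 imp gal.

-7.70e-5 imperial gallons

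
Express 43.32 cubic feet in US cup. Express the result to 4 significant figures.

1 ft³ = 119.688 US cups.
Then 43.32 × 119.688 ≈ 5185 US cup.

5185 US cups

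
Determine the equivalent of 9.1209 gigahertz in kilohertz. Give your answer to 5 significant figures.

9.1209 × 10^6 kHz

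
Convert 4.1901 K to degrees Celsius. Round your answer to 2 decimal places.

K = °C + 273.15.
Applying the formula gives -268.96 °C.

-268.96 °C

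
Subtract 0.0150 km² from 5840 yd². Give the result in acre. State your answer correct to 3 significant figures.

5840 yd² = 1.20661 acre and 0.0150 km² = 3.70658 acre.
1.20661 − 3.70658 ≈ -2.50 acre.

-2.50 acre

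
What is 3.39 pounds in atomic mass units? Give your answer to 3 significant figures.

9.26 × 10^26 atomic mass units

1 lb = 2.73160 × 10^26 atomic mass units.
Then 3.39 × 2.73160 × 10^26 ≈ 9.26 × 10^26 u.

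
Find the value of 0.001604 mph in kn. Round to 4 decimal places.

1 mph = 0.868976 kn.
Thus 0.001604 × 0.868976 ≈ 0.0014 kn.

0.0014 knots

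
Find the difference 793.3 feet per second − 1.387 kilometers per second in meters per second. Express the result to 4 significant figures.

-1145 m/s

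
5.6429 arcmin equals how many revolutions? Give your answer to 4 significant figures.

1 arcminute = 4.62963e-5 rev.
So 5.6429 × 4.62963e-5 ≈ 0.0002612 rev.

0.0002612 revolutions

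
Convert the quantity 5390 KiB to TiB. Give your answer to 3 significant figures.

1 KiB = 9.31323e-10 tebibytes.
Thus 5390 × 9.31323e-10 ≈ 5.02e-6 TiB.

5.02e-6 tebibytes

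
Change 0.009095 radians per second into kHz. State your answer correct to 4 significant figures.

1 radian per second = 0.000159155 kilohertz.
0.009095 × 0.000159155 ≈ 1.448 × 10^-6 kHz.

1.448 × 10^-6 kHz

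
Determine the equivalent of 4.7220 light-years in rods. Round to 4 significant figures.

1 light-year = 1.88116e+15 rod.
4.7220 × 1.88116e+15 ≈ 8.883e+15 rod.

8.883e+15 rod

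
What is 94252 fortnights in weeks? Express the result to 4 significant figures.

1 fortnight = 2.00000 weeks.
Thus 94252 × 2.00000 ≈ 188500 wk.

188500 weeks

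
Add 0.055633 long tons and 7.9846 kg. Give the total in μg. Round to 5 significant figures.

0.055633 long ton = 5.65257e+10 μg and 7.9846 kg = 7.98460e+9 μg.
5.65257e+10 + 7.98460e+9 ≈ 6.4510e+10 μg.

6.4510e+10 micrograms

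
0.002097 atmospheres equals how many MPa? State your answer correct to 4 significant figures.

0.0002125 MPa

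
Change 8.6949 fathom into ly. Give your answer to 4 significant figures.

1 fathom = 1.93304e-16 ly.
Thus 8.6949 × 1.93304e-16 ≈ 1.681e-15 ly.

1.681e-15 light-years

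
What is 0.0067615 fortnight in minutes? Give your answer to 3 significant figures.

136 minutes

1 fortnight = 20160.0 min.
Thus 0.0067615 × 20160.0 ≈ 136 min.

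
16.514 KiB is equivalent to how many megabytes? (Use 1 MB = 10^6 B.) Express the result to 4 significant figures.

1 kibibyte = 0.00102400 MB.
So 16.514 × 0.00102400 ≈ 0.01691 MB.

0.01691 megabytes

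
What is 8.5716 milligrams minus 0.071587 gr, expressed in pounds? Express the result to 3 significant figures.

8.67e-6 lb

8.5716 mg = 1.88971e-5 lb and 0.071587 gr = 1.02267e-5 lb.
1.88971e-5 − 1.02267e-5 ≈ 8.67e-6 lb.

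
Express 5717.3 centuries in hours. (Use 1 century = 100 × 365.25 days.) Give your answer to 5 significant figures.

1 century = 876600 h.
5717.3 × 876600 ≈ 5.0118 × 10^9 h.

5.0118 × 10^9 h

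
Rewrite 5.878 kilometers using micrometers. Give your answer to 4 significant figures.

5.878e+9 micrometers

1 km = 1.00000e+9 μm.
Thus 5.878 × 1.00000e+9 ≈ 5.878e+9 μm.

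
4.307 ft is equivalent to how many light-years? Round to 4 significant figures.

1 foot = 3.22174 × 10^-17 ly.
Thus 4.307 × 3.22174 × 10^-17 ≈ 1.388 × 10^-16 ly.

1.388 × 10^-16 light-years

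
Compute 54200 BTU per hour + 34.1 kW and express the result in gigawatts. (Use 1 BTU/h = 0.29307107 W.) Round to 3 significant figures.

54200 BTU/h = 1.58845 × 10^-5 GW and 34.1 kW = 3.41000 × 10^-5 GW.
1.58845 × 10^-5 + 3.41000 × 10^-5 ≈ 5.00 × 10^-5 GW.

5.00 × 10^-5 GW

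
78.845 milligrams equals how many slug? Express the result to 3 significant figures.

1 milligram = 6.85218 × 10^-8 slugs.
Thus 78.845 × 6.85218 × 10^-8 ≈ 5.40 × 10^-6 slug.

5.40 × 10^-6 slugs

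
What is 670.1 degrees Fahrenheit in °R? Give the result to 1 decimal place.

°R = °F + 459.67.
Applying the formula gives 1129.8 °R.

1129.8 degrees Rankine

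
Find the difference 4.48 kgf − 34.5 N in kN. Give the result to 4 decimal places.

0.0094 kN

4.48 kgf = 0.0439338 kN and 34.5 N = 0.0345000 kN.
0.0439338 − 0.0345000 ≈ 0.0094 kN.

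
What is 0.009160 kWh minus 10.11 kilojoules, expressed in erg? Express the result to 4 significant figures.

0.009160 kWh = 3.29760e+11 erg and 10.11 kJ = 1.01100e+11 erg.
3.29760e+11 − 1.01100e+11 ≈ 2.287e+11 erg.

2.287e+11 ergs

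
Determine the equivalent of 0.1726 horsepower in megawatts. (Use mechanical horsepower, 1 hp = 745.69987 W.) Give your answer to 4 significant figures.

0.0001287 MW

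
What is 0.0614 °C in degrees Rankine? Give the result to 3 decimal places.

491.781 degrees Rankine

°R = (°C + 273.15) × 9/5.
Applying the formula gives 491.781 °R.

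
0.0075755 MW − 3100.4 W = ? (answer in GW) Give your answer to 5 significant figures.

4.4751e-6 gigawatts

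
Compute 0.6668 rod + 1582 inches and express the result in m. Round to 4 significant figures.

43.54 meters

0.6668 rod = 3.35347 m and 1582 in = 40.1828 m.
3.35347 + 40.1828 ≈ 43.54 m.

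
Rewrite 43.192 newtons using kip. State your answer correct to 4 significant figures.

0.009710 kip

1 newton = 0.000224809 kip.
Thus 43.192 × 0.000224809 ≈ 0.009710 kip.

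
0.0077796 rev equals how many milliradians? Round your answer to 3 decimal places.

48.881 mrad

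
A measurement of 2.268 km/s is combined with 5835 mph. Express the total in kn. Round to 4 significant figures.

9479 kn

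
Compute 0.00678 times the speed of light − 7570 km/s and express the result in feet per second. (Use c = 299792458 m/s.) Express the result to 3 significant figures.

0.00678 c = 6.66861e+6 ft/s and 7570 km/s = 2.48360e+7 ft/s.
6.66861e+6 − 2.48360e+7 ≈ -1.82e+7 ft/s.

-1.82e+7 ft/s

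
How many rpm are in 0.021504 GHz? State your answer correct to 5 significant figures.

1.2902e+9 revolutions per minute

1 GHz = 6.00000e+10 revolutions per minute.
0.021504 × 6.00000e+10 ≈ 1.2902e+9 rpm.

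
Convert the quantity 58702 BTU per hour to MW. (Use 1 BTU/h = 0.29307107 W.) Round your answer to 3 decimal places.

1 BTU per hour = 2.93071 × 10^-7 MW.
Then 58702 × 2.93071 × 10^-7 ≈ 0.017 MW.

0.017 MW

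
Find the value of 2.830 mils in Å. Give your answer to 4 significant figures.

718800 angstroms

1 mil = 254000 Å.
Thus 2.830 × 254000 ≈ 718800 Å.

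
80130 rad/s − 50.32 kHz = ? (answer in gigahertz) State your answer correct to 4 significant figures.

-3.757e-5 GHz

80130 rad/s = 1.27531e-5 GHz and 50.32 kHz = 5.03200e-5 GHz.
1.27531e-5 − 5.03200e-5 ≈ -3.757e-5 GHz.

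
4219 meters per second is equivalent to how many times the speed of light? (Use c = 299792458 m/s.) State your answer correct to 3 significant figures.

1.41 × 10^-5 c

1 meter per second = 3.33564 × 10^-9 c.
So 4219 × 3.33564 × 10^-9 ≈ 1.41 × 10^-5 c.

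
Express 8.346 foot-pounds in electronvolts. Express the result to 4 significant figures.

1 foot-pound = 8.46235 × 10^18 electronvolts.
So 8.346 × 8.46235 × 10^18 ≈ 7.063 × 10^19 eV.

7.063 × 10^19 eV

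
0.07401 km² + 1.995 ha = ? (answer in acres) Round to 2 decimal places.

0.07401 km² = 18.2883 acre and 1.995 ha = 4.92975 acre.
18.2883 + 4.92975 ≈ 23.22 acre.

23.22 acres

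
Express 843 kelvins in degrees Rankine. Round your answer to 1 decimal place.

°R = K × 9/5.
Applying the formula gives 1517.4 °R.

1517.4 °R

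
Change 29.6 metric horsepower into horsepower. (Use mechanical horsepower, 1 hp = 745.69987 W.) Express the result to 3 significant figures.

29.2 hp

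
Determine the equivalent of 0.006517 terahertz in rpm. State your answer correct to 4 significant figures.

1 terahertz = 6.00000e+13 rpm.
So 0.006517 × 6.00000e+13 ≈ 3.910e+11 rpm.

3.910e+11 revolutions per minute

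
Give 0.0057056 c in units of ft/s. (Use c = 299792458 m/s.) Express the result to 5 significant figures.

5.6119 × 10^6 ft/s

1 c = 9.83571 × 10^8 ft/s.
So 0.0057056 × 9.83571 × 10^8 ≈ 5.6119 × 10^6 ft/s.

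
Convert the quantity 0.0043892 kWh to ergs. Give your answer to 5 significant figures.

1.5801 × 10^11 erg

1 kilowatt-hour = 3.60000 × 10^13 erg.
0.0043892 × 3.60000 × 10^13 ≈ 1.5801 × 10^11 erg.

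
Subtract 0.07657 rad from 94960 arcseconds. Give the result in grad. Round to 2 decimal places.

94960 arcsec = 29.3086 grad and 0.07657 rad = 4.87460 grad.
29.3086 − 4.87460 ≈ 24.43 grad.

24.43 gradians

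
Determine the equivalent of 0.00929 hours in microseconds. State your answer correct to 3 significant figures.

1 hour = 3.60000 × 10^9 μs.
So 0.00929 × 3.60000 × 10^9 ≈ 3.34 × 10^7 μs.

3.34 × 10^7 μs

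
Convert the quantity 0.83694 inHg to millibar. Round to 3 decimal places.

1 inHg = 33.8639 millibar.
Thus 0.83694 × 33.8639 ≈ 28.342 mbar.

28.342 millibar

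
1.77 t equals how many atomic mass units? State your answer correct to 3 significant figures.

1 t = 6.02214e+29 u.
Thus 1.77 × 6.02214e+29 ≈ 1.07e+30 u.

1.07e+30 atomic mass units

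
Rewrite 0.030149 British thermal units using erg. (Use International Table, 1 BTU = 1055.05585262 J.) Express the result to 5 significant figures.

1 BTU = 1.05506e+10 ergs.
0.030149 × 1.05506e+10 ≈ 3.1809e+8 erg.

3.1809e+8 ergs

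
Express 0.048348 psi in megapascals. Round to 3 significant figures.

0.000333 MPa

1 psi = 0.00689476 megapascals.
So 0.048348 × 0.00689476 ≈ 0.000333 MPa.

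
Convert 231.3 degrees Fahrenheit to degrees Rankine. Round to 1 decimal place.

°R = °F + 459.67.
Applying the formula gives 691.0 °R.

691.0 degrees Rankine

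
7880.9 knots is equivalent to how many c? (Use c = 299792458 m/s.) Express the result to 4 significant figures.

1 knot = 1.71600e-9 c.
Then 7880.9 × 1.71600e-9 ≈ 1.352e-5 c.

1.352e-5 c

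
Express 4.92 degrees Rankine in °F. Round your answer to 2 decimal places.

-454.75 °F

°R = °F + 459.67.
Applying the formula gives -454.75 °F.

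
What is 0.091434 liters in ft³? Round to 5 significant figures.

0.0032290 cubic feet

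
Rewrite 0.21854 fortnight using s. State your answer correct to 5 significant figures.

1 fortnight = 1.20960 × 10^6 seconds.
Thus 0.21854 × 1.20960 × 10^6 ≈ 264350 s.

264350 seconds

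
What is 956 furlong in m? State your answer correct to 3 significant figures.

192000 meters

1 furlong = 201.168 meters.
So 956 × 201.168 ≈ 192000 m.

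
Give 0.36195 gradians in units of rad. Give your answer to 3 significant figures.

1 grad = 0.0157080 radians.
Then 0.36195 × 0.0157080 ≈ 0.00569 rad.

0.00569 rad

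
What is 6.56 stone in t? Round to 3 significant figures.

1 stone = 0.00635029 t.
So 6.56 × 0.00635029 ≈ 0.0417 t.

0.0417 t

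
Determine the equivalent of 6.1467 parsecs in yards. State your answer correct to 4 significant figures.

2.074 × 10^17 yards

1 pc = 3.37454 × 10^16 yd.
6.1467 × 3.37454 × 10^16 ≈ 2.074 × 10^17 yd.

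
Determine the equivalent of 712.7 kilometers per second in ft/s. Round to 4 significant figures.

1 km/s = 3280.84 feet per second.
Then 712.7 × 3280.84 ≈ 2.338 × 10^6 ft/s.

2.338 × 10^6 ft/s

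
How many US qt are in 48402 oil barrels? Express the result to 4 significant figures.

8.132e+6 US qt

1 bbl = 168.000 US qt.
So 48402 × 168.000 ≈ 8.132e+6 US qt.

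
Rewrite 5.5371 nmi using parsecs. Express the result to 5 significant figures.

3.3233 × 10^-13 pc

1 nautical mile = 6.00192 × 10^-14 pc.
Thus 5.5371 × 6.00192 × 10^-14 ≈ 3.3233 × 10^-13 pc.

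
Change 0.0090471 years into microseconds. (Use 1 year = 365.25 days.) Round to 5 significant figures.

1 yr = 3.15576e+13 μs.
Thus 0.0090471 × 3.15576e+13 ≈ 2.8550e+11 μs.

2.8550e+11 μs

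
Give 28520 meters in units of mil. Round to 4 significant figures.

1.123e+9 mil

1 meter = 39370.1 mil.
Then 28520 × 39370.1 ≈ 1.123e+9 mil.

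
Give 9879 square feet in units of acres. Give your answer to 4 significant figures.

0.2268 acre

1 ft² = 2.29568 × 10^-5 acres.
9879 × 2.29568 × 10^-5 ≈ 0.2268 acre.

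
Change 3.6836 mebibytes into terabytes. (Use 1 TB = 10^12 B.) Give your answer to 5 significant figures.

1 MiB = 1.04858e-6 TB.
3.6836 × 1.04858e-6 ≈ 3.8625e-6 TB.

3.8625e-6 terabytes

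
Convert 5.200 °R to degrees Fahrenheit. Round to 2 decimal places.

-454.47 °F

°R = °F + 459.67.
Applying the formula gives -454.47 °F.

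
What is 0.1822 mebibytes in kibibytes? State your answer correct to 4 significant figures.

1 mebibyte = 1024.00 kibibytes.
Thus 0.1822 × 1024.00 ≈ 186.6 KiB.

186.6 KiB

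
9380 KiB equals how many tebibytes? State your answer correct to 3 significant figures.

1 KiB = 9.31323e-10 TiB.
So 9380 × 9.31323e-10 ≈ 8.74e-6 TiB.

8.74e-6 tebibytes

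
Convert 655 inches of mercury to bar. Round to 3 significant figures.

22.2 bar

1 inch of mercury = 0.0338639 bar.
Then 655 × 0.0338639 ≈ 22.2 bar.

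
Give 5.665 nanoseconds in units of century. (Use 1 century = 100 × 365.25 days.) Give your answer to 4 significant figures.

1.795 × 10^-18 century

1 ns = 3.16881 × 10^-19 century.
Then 5.665 × 3.16881 × 10^-19 ≈ 1.795 × 10^-18 century.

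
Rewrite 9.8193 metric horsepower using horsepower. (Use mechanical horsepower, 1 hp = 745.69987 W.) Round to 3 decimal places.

1 metric horsepower = 0.986320 hp.
Thus 9.8193 × 0.986320 ≈ 9.685 hp.

9.685 horsepower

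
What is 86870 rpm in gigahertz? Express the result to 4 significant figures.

1 revolution per minute = 1.66667 × 10^-11 gigahertz.
Then 86870 × 1.66667 × 10^-11 ≈ 1.448 × 10^-6 GHz.

1.448 × 10^-6 gigahertz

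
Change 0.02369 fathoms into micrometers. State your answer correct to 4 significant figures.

43320 μm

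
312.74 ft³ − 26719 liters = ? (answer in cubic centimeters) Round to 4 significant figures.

312.74 ft³ = 8.85581e+6 cm³ and 26719 L = 2.67190e+7 cm³.
8.85581e+6 − 2.67190e+7 ≈ -1.786e+7 cm³.

-1.786e+7 cm³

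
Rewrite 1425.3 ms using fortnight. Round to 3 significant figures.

1.18e-6 fortnights

1 ms = 8.26720e-10 fortnights.
1425.3 × 8.26720e-10 ≈ 1.18e-6 fortnight.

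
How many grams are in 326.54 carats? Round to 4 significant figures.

65.31 g

1 carat = 0.200000 g.
Then 326.54 × 0.200000 ≈ 65.31 g.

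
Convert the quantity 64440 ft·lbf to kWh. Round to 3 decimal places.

0.024 kWh

1 foot-pound = 3.76616e-7 kWh.
So 64440 × 3.76616e-7 ≈ 0.024 kWh.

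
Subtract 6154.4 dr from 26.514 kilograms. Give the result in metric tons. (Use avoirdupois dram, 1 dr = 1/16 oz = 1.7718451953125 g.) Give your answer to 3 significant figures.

0.0156 t

26.514 kg = 0.0265140 t and 6154.4 dr = 0.0109046 t.
0.0265140 − 0.0109046 ≈ 0.0156 t.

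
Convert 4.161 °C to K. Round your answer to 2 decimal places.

K = °C + 273.15.
Applying the formula gives 277.31 K.

277.31 kelvins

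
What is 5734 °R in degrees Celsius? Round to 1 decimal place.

2912.4 °C

°R = (°C + 273.15) × 9/5.
Applying the formula gives 2912.4 °C.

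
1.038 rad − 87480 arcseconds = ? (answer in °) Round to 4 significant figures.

1.038 rad = 59.4730 ° and 87480 arcsec = 24.3000 °.
59.4730 − 24.3000 ≈ 35.17 °.

35.17 degrees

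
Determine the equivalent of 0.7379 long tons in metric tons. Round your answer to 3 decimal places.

0.750 metric tons

1 long ton = 1.01605 metric tons.
So 0.7379 × 1.01605 ≈ 0.750 t.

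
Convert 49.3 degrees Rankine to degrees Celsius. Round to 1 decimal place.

°R = (°C + 273.15) × 9/5.
Applying the formula gives -245.8 °C.

-245.8 degrees Celsius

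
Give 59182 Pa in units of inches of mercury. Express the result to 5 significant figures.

1 Pa = 0.000295300 inHg.
Then 59182 × 0.000295300 ≈ 17.476 inHg.

17.476 inHg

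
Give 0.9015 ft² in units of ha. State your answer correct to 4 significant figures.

1 square foot = 9.29030 × 10^-6 ha.
Then 0.9015 × 9.29030 × 10^-6 ≈ 8.375 × 10^-6 ha.

8.375 × 10^-6 hectares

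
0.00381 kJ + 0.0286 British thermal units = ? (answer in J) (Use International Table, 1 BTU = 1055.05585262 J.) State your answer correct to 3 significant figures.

34.0 J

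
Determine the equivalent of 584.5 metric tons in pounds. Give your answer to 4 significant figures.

1.289e+6 lb

1 t = 2204.62 pounds.
584.5 × 2204.62 ≈ 1.289e+6 lb.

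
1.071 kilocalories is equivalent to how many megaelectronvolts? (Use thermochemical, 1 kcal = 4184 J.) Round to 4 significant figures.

2.797e+16 megaelectronvolts

1 kilocalorie = 2.61145e+16 MeV.
Thus 1.071 × 2.61145e+16 ≈ 2.797e+16 MeV.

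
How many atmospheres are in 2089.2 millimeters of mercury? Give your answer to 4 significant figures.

2.749 atmospheres

1 mmHg = 0.00131579 atmospheres.
Thus 2089.2 × 0.00131579 ≈ 2.749 atm.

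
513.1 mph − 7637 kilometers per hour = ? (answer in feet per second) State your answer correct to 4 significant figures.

-6207 ft/s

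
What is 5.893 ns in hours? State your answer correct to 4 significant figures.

1 nanosecond = 2.77778e-13 h.
5.893 × 2.77778e-13 ≈ 1.637e-12 h.

1.637e-12 h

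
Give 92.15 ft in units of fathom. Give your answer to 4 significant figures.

15.36 fathom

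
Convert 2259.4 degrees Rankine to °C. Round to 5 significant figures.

982.07 °C

°R = (°C + 273.15) × 9/5.
Applying the formula gives 982.07 °C.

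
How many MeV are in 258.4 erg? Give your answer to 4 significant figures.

1 erg = 624151 MeV.
Thus 258.4 × 624151 ≈ 1.613e+8 MeV.

1.613e+8 MeV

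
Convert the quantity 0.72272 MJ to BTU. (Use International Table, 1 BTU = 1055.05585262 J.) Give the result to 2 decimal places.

1 megajoule = 947.817 BTU.
Then 0.72272 × 947.817 ≈ 685.01 BTU.

685.01 BTU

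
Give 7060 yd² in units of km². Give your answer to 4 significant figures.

0.005903 km²

1 square yard = 8.36127 × 10^-7 square kilometers.
So 7060 × 8.36127 × 10^-7 ≈ 0.005903 km².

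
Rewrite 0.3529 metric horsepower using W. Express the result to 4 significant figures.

259.6 watts

1 metric horsepower = 735.499 watts.
Then 0.3529 × 735.499 ≈ 259.6 W.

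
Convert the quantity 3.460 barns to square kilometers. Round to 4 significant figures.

1 barn = 1.00000e-34 km².
So 3.460 × 1.00000e-34 ≈ 3.460e-34 km².

3.460e-34 km²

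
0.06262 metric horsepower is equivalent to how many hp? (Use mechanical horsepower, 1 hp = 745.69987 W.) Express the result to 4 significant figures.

1 metric horsepower = 0.986320 horsepower.
So 0.06262 × 0.986320 ≈ 0.06176 hp.

0.06176 hp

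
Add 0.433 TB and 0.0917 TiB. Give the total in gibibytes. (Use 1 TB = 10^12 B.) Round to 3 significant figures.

0.433 TB = 403.263 GiB and 0.0917 TiB = 93.9008 GiB.
403.263 + 93.9008 ≈ 497 GiB.

497 GiB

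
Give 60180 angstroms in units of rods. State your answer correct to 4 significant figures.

1 angstrom = 1.98839e-11 rods.
So 60180 × 1.98839e-11 ≈ 1.197e-6 rod.

1.197e-6 rods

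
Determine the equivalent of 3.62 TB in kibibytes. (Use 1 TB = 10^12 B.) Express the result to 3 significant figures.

1 terabyte = 9.765625 × 10^8 kibibytes.
So 3.62 × 9.765625 × 10^8 ≈ 3.54 × 10^9 KiB.

3.54 × 10^9 KiB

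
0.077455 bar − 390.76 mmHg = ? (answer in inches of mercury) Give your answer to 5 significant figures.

-13.097 inches of mercury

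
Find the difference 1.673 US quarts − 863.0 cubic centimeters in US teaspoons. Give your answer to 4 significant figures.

146.1 US tsp

1.673 US qt = 321.216 US tsp and 863.0 cm³ = 175.089 US tsp.
321.216 − 175.089 ≈ 146.1 US tsp.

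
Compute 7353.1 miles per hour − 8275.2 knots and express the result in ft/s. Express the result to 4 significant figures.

-3182 feet per second

7353.1 mph = 10784.55 ft/s and 8275.2 kn = 13966.96 ft/s.
10784.55 − 13966.96 ≈ -3182 ft/s.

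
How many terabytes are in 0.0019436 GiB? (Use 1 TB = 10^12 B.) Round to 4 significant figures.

1 GiB = 0.00107374 TB.
Thus 0.0019436 × 0.00107374 ≈ 2.087 × 10^-6 TB.

2.087 × 10^-6 TB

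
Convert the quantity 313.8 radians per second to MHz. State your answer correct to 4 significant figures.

1 rad/s = 1.59155 × 10^-7 megahertz.
313.8 × 1.59155 × 10^-7 ≈ 4.994 × 10^-5 MHz.

4.994 × 10^-5 megahertz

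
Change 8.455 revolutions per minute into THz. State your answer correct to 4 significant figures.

1.409e-13 THz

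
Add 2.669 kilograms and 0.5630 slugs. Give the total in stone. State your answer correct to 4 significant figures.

1.714 st

2.669 kg = 0.420296 st and 0.5630 slug = 1.29386 st.
0.420296 + 1.29386 ≈ 1.714 st.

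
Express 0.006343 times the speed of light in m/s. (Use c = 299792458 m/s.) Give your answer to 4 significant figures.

1 c = 2.99792e+8 m/s.
Then 0.006343 × 2.99792e+8 ≈ 1.902e+6 m/s.

1.902e+6 meters per second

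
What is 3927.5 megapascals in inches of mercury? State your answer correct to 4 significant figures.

1.160e+6 inches of mercury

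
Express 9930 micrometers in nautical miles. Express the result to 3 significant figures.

1 μm = 5.39957e-10 nmi.
Then 9930 × 5.39957e-10 ≈ 5.36e-6 nmi.

5.36e-6 nmi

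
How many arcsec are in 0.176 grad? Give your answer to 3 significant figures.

570 arcsec

1 grad = 3240.00 arcsec.
Then 0.176 × 3240.00 ≈ 570 arcsec.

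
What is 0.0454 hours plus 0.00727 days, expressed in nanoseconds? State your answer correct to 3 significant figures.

0.0454 h = 1.63440 × 10^11 ns and 0.00727 d = 6.28128 × 10^11 ns.
1.63440 × 10^11 + 6.28128 × 10^11 ≈ 7.92 × 10^11 ns.

7.92 × 10^11 ns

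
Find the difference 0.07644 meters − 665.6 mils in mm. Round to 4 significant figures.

0.07644 m = 76.4400 mm and 665.6 mil = 16.9062 mm.
76.4400 − 16.9062 ≈ 59.53 mm.

59.53 mm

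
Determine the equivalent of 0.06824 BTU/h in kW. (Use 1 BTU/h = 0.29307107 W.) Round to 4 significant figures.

1 BTU/h = 0.000293071 kilowatts.
Then 0.06824 × 0.000293071 ≈ 2.000 × 10^-5 kW.

2.000 × 10^-5 kW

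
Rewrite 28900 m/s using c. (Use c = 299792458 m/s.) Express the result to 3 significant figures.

1 meter per second = 3.33564 × 10^-9 c.
So 28900 × 3.33564 × 10^-9 ≈ 9.64 × 10^-5 c.

9.64 × 10^-5 c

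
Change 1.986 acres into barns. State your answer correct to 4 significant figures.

8.037 × 10^31 barn

1 acre = 4.04686 × 10^31 barns.
So 1.986 × 4.04686 × 10^31 ≈ 8.037 × 10^31 barn.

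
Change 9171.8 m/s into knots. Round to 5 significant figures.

1 meter per second = 1.94384 kn.
So 9171.8 × 1.94384 ≈ 17829 kn.

17829 kn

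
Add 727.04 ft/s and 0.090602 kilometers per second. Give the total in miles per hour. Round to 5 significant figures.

727.04 ft/s = 495.709 mph and 0.090602 km/s = 202.671 mph.
495.709 + 202.671 ≈ 698.38 mph.

698.38 mph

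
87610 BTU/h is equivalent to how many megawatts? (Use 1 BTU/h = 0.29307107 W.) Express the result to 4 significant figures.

1 BTU per hour = 2.93071 × 10^-7 megawatts.
So 87610 × 2.93071 × 10^-7 ≈ 0.02568 MW.

0.02568 MW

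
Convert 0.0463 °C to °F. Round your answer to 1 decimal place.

°C = (°F − 32) × 5/9.
Applying the formula gives 32.1 °F.

32.1 degrees Fahrenheit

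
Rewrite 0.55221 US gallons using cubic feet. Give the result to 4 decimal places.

0.0738 cubic feet

1 US gal = 0.133681 ft³.
Then 0.55221 × 0.133681 ≈ 0.0738 ft³.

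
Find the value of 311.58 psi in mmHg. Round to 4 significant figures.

1 pound per square inch = 51.7149 mmHg.
Thus 311.58 × 51.7149 ≈ 16110 mmHg.

16110 mmHg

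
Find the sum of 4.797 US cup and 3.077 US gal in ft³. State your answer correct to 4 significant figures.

0.4514 ft³

4.797 US cup = 0.0400791 ft³ and 3.077 US gal = 0.411335 ft³.
0.0400791 + 0.411335 ≈ 0.4514 ft³.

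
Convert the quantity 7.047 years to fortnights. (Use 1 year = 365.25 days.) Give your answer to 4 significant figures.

183.9 fortnights

1 yr = 26.0893 fortnights.
So 7.047 × 26.0893 ≈ 183.9 fortnight.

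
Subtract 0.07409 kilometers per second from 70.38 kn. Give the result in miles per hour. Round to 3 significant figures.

-84.7 mph

70.38 kn = 80.9919 mph and 0.07409 km/s = 165.735 mph.
80.9919 − 165.735 ≈ -84.7 mph.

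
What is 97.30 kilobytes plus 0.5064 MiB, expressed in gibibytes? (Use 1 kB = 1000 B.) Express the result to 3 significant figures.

0.000585 gibibytes

97.30 kB = 9.06177e-5 GiB and 0.5064 MiB = 0.000494531 GiB.
9.06177e-5 + 0.000494531 ≈ 0.000585 GiB.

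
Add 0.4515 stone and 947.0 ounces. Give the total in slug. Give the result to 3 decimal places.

0.4515 st = 0.196463 slug and 947.0 oz = 1.83960 slug.
0.196463 + 1.83960 ≈ 2.036 slug.

2.036 slugs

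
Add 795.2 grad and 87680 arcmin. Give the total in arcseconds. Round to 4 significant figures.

7.837e+6 arcseconds

795.2 grad = 2.57645e+6 arcsec and 87680 arcmin = 5.26080e+6 arcsec.
2.57645e+6 + 5.26080e+6 ≈ 7.837e+6 arcsec.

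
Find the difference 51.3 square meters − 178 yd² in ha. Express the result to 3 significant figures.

51.3 m² = 0.00513000 ha and 178 yd² = 0.0148831 ha.
0.00513000 − 0.0148831 ≈ -0.00975 ha.

-0.00975 ha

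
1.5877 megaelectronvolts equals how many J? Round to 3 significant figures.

2.54 × 10^-13 joules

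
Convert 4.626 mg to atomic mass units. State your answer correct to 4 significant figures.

2.786e+21 u

1 mg = 6.02214e+20 u.
4.626 × 6.02214e+20 ≈ 2.786e+21 u.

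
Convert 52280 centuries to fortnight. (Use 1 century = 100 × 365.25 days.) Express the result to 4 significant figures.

1 century = 2608.93 fortnights.
52280 × 2608.93 ≈ 1.364 × 10^8 fortnight.

1.364 × 10^8 fortnights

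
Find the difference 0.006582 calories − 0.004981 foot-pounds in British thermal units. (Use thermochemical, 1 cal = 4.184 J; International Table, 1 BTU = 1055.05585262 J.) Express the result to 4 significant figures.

1.970e-5 BTU

0.006582 cal = 2.61020e-5 BTU and 0.004981 ft·lbf = 6.40092e-6 BTU.
2.61020e-5 − 6.40092e-6 ≈ 1.970e-5 BTU.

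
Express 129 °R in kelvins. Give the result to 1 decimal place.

71.7 K

°R = K × 9/5.
Applying the formula gives 71.7 K.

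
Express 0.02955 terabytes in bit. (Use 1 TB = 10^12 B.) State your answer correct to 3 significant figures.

2.36e+11 bit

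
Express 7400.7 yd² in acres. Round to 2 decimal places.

1 yd² = 0.000206612 acre.
So 7400.7 × 0.000206612 ≈ 1.53 acre.

1.53 acre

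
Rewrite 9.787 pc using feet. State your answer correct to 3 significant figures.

1 pc = 1.01236 × 10^17 feet.
So 9.787 × 1.01236 × 10^17 ≈ 9.91 × 10^17 ft.

9.91 × 10^17 feet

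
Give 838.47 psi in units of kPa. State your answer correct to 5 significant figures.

1 pound per square inch = 6.89476 kilopascals.
So 838.47 × 6.89476 ≈ 5781.0 kPa.

5781.0 kPa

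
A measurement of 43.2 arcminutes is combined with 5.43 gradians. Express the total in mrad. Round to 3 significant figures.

97.9 mrad

43.2 arcmin = 12.5664 mrad and 5.43 grad = 85.2942 mrad.
12.5664 + 85.2942 ≈ 97.9 mrad.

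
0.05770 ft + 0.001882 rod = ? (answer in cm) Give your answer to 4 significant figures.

2.705 centimeters

0.05770 ft = 1.75870 cm and 0.001882 rod = 0.946495 cm.
1.75870 + 0.946495 ≈ 2.705 cm.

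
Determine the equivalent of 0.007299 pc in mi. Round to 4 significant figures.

1.399e+11 miles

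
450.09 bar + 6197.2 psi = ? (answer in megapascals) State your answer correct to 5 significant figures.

450.09 bar = 45.0090 MPa and 6197.2 psi = 42.7282 MPa.
45.0090 + 42.7282 ≈ 87.737 MPa.

87.737 MPa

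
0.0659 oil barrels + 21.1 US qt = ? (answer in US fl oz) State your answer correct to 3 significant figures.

1030 US fl oz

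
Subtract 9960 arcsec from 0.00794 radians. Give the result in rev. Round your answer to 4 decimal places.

-0.0064 rev

0.00794 rad = 0.00126369 rev and 9960 arcsec = 0.00768519 rev.
0.00126369 − 0.00768519 ≈ -0.0064 rev.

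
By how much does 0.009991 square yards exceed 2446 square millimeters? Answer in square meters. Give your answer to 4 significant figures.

0.009991 yd² = 0.00835375 m² and 2446 mm² = 0.00244600 m².
0.00835375 − 0.00244600 ≈ 0.005908 m².

0.005908 m²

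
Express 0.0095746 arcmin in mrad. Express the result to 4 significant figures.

0.002785 mrad

1 arcminute = 0.290888 mrad.
So 0.0095746 × 0.290888 ≈ 0.002785 mrad.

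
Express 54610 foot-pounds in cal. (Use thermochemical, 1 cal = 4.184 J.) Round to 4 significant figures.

1 ft·lbf = 0.324048 calories.
Then 54610 × 0.324048 ≈ 17700 cal.

17700 cal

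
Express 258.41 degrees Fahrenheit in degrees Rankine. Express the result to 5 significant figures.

718.08 degrees Rankine

°R = °F + 459.67.
Applying the formula gives 718.08 °R.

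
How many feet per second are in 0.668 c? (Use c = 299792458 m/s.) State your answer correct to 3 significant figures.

6.57 × 10^8 feet per second

1 c = 9.83571 × 10^8 feet per second.
Thus 0.668 × 9.83571 × 10^8 ≈ 6.57 × 10^8 ft/s.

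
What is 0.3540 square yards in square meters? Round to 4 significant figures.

1 yd² = 0.836127 m².
So 0.3540 × 0.836127 ≈ 0.2960 m².

0.2960 m²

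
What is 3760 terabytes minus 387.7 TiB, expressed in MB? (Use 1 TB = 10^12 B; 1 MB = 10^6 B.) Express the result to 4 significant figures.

3.334e+9 MB

3760 TB = 3.76000e+9 MB and 387.7 TiB = 4.26281e+8 MB.
3.76000e+9 − 4.26281e+8 ≈ 3.334e+9 MB.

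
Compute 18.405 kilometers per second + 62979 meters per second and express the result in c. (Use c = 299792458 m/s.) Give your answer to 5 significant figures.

18.405 km/s = 6.13925e-5 c and 62979 m/s = 0.000210075 c.
6.13925e-5 + 0.000210075 ≈ 0.00027147 c.

0.00027147 times the speed of light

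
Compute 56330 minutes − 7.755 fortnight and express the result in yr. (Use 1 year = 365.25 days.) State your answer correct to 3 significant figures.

-0.190 yr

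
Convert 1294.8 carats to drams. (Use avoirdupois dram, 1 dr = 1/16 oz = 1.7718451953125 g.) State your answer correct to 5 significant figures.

146.15 dr

1 carat = 0.112877 dr.
Then 1294.8 × 0.112877 ≈ 146.15 dr.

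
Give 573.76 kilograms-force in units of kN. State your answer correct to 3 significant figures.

5.63 kN

1 kilogram-force = 0.00980665 kilonewtons.
573.76 × 0.00980665 ≈ 5.63 kN.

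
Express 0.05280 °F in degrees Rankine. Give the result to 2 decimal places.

°R = °F + 459.67.
Applying the formula gives 459.72 °R.

459.72 degrees Rankine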